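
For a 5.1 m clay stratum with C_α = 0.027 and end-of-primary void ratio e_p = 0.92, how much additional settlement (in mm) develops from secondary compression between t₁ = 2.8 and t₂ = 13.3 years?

S_s ≈ 48.5 mm

Secondary compression: S_s = C_α·H/(1+e_p)·log₁₀(t₂/t₁)
S_s = 0.027×5.1/(1+0.92)×log₁₀(13.3/2.8)
    = 0.07172 × 0.6767 = 0.04853 m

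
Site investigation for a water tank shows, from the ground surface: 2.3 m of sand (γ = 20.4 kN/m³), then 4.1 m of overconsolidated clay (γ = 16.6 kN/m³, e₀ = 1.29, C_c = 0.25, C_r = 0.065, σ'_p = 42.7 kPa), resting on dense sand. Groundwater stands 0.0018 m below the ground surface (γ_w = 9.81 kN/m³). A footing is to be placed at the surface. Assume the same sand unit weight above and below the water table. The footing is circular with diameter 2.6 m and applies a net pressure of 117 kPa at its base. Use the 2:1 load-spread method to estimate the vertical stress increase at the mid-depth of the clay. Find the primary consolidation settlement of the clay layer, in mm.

Mid-depth of clay below the ground surface: z = 2.3 + 4.1/2 = 4.35 m.
Total vertical stress at mid-clay: σ_v = 20.4×2.3 + 16.6×2.05 = 80.95 kPa.
Pore pressure: u = 9.81×(4.35 − 0.0018) = 42.654 kPa.
Initial effective stress: σ'_0 = σ_v − u = 80.95 − 42.654 = 38.296 kPa.
Stress increase at mid-clay by the 2:1 spreading method:
Δσ ≈ qD²/(D+z)² = 117×2.6²/(2.6+4.35)² = 16.374 kPa
Final effective stress: σ'_f = 38.296 + 16.374 = 54.67 kPa.
σ'_f = 54.67 > σ'_p = 42.7 kPa, so the stress path crosses the preconsolidation pressure — recompression up to σ'_p, then virgin compression beyond:
S_c = H/(1+e₀)·[C_r·log₁₀(σ'_p/σ'_0) + C_c·log₁₀(σ'_f/σ'_p)]
    = 4.1/2.29 × [0.065×log₁₀(42.7/38.296) + 0.25×log₁₀(54.67/42.7)]
    = 1.7904 × [0.0030728 + 0.02683] = 0.05354 m

S_c ≈ 53.5 mm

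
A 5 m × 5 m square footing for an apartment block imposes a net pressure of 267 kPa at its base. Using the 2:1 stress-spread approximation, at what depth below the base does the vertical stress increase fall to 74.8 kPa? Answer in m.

z ≈ 4.45 m

2:1 spreading — at depth z the loaded area has grown by z in each plan dimension:
qB²/(B+z)² = Δσ_z ⇒ z = B(√(q/Δσ_z) − 1) = 5×(√(267/74.8) − 1) = 4.447 m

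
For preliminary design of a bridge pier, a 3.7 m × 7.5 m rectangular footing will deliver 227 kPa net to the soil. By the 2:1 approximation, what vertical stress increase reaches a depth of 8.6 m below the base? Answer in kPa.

Δσ_z ≈ 31.8 kPa

By the 2:1 method the load spreads at 1 horizontal : 2 vertical, so at depth z the loaded area has grown by z in each plan dimension:
Δσ = qBL/((B+z)(L+z)) = 227×3.7×7.5/((3.7+8.6)(7.5+8.6)) = 31.81 kPa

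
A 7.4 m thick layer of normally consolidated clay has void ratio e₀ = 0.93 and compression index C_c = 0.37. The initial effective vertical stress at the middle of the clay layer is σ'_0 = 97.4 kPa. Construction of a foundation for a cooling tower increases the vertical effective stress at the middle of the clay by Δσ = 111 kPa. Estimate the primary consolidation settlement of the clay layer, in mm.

S_c ≈ 469 mm

Final effective stress: σ'_f = σ'_0 + Δσ = 97.4 + 111 = 208.4 kPa.
Normally consolidated clay, so the full stress increment lies on the virgin compression line:
S_c = C_c·H/(1+e₀)·log₁₀(σ'_f/σ'_0) = 0.37×7.4/(1+0.93)×log₁₀(208.4/97.4)
    = 1.4187 × 0.33034 = 0.4687 m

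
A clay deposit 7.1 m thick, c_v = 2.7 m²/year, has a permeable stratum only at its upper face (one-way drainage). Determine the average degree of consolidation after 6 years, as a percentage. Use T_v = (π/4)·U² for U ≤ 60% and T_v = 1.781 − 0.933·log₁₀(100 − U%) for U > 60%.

U ≈ 63.3 %

Drainage path length: H_d = H = 7.1 m (single drainage).
T_v = c_v·t/H_d² = 2.7×6/7.1² = 0.32136.
T_v = 0.32136 corresponds to the U > 60% branch:
U = 1 − 10^((1.781 − T_v)/0.933)/100 = 0.6332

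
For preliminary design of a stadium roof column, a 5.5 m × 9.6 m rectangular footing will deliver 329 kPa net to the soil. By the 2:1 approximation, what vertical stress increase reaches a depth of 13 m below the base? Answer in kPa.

Δσ_z ≈ 41.5 kPa

By the 2:1 method the load spreads at 1 horizontal : 2 vertical, so at depth z the loaded area has grown by z in each plan dimension:
Δσ = qBL/((B+z)(L+z)) = 329×5.5×9.6/((5.5+13)(9.6+13)) = 41.548 kPa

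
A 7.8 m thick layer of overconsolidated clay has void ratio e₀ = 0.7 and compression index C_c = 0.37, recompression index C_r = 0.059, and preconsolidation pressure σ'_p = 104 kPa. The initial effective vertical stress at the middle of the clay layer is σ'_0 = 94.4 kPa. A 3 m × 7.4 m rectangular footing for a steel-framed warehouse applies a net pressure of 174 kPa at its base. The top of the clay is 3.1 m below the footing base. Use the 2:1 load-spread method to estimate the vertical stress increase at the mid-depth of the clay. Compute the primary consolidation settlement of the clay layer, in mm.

Mid-depth of clay below the footing base: z = 3.1 + 7.8/2 = 7 m.
Stress increase at mid-clay by the 2:1 spreading method:
Δσ = qBL/((B+z)(L+z)) = 174×3×7.4/((3+7)(7.4+7)) = 26.825 kPa
Final effective stress: σ'_f = 94.4 + 26.825 = 121.23 kPa.
σ'_f = 121.23 > σ'_p = 104 kPa, so the stress path crosses the preconsolidation pressure — recompression up to σ'_p, then virgin compression beyond:
S_c = H/(1+e₀)·[C_r·log₁₀(σ'_p/σ'_0) + C_c·log₁₀(σ'_f/σ'_p)]
    = 7.8/1.7 × [0.059×log₁₀(104/94.4) + 0.37×log₁₀(121.23/104)]
    = 4.5882 × [0.0024816 + 0.024633] = 0.1244 m

S_c ≈ 124 mm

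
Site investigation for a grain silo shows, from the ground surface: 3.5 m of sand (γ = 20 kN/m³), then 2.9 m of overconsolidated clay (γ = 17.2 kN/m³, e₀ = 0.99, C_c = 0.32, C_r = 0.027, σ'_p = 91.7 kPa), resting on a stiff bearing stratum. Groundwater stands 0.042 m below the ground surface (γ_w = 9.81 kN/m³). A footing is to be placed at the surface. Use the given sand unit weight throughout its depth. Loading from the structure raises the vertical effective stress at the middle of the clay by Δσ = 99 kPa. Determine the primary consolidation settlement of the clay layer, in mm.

S_c ≈ 105 mm

Mid-depth of clay below the ground surface: z = 3.5 + 2.9/2 = 4.95 m.
Total vertical stress at mid-clay: σ_v = 20×3.5 + 17.2×1.45 = 94.94 kPa.
Pore pressure: u = 9.81×(4.95 − 0.042) = 48.147 kPa.
Initial effective stress: σ'_0 = σ_v − u = 94.94 − 48.147 = 46.793 kPa.
Final effective stress: σ'_f = 46.793 + 99 = 145.79 kPa.
σ'_f = 145.79 > σ'_p = 91.7 kPa, so the stress path crosses the preconsolidation pressure — recompression up to σ'_p, then virgin compression beyond:
S_c = H/(1+e₀)·[C_r·log₁₀(σ'_p/σ'_0) + C_c·log₁₀(σ'_f/σ'_p)]
    = 2.9/1.99 × [0.027×log₁₀(91.7/46.793) + 0.32×log₁₀(145.79/91.7)]
    = 1.4573 × [0.0078891 + 0.064435] = 0.1054 m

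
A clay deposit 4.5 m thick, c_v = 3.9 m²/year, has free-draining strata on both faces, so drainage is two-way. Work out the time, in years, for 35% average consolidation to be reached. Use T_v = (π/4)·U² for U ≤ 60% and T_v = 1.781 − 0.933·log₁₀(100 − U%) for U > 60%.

t ≈ 0.125 years

Drainage path length: H_d = H/2 = 2.25 m (double drainage).
U ≤ 60%: T_v = (π/4)·U² = (π/4)×0.35² = 0.096211.
t = T_v·H_d²/c_v = 0.096211×2.25²/3.9 = 0.1249 years.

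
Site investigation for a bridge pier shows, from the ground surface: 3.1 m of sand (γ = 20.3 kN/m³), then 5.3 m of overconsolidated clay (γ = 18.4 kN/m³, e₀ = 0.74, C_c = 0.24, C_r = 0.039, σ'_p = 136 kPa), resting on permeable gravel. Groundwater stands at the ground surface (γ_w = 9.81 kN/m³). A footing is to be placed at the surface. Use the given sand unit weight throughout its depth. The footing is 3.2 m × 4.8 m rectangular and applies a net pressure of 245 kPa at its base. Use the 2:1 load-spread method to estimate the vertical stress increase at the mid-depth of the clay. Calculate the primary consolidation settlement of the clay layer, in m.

Mid-depth of clay below the ground surface: z = 3.1 + 5.3/2 = 5.75 m.
Total vertical stress at mid-clay: σ_v = 20.3×3.1 + 18.4×2.65 = 111.69 kPa.
Pore pressure: u = 9.81×(5.75 − 0) = 56.408 kPa.
Initial effective stress: σ'_0 = σ_v − u = 111.69 − 56.408 = 55.282 kPa.
Stress increase at mid-clay by the 2:1 spreading method:
Δσ = qBL/((B+z)(L+z)) = 245×3.2×4.8/((3.2+5.75)(4.8+5.75)) = 39.855 kPa
Final effective stress: σ'_f = 55.282 + 39.855 = 95.137 kPa.
σ'_f = 95.137 ≤ σ'_p = 136 kPa, so the clay remains overconsolidated and only the recompression index applies:
S_c = C_r·H/(1+e₀)·log₁₀(σ'_f/σ'_0) = 0.039×5.3/1.74×log₁₀(95.137/55.282)
    = 0.11879 × 0.23577 = 0.02801 m

S_c ≈ 0.028 m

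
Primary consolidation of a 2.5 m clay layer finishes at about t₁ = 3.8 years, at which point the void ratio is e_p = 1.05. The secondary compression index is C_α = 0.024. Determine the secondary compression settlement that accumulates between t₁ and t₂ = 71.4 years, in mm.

S_s ≈ 37.3 mm

Secondary compression: S_s = C_α·H/(1+e_p)·log₁₀(t₂/t₁)
S_s = 0.024×2.5/(1+1.05)×log₁₀(71.4/3.8)
    = 0.02927 × 1.274 = 0.03729 m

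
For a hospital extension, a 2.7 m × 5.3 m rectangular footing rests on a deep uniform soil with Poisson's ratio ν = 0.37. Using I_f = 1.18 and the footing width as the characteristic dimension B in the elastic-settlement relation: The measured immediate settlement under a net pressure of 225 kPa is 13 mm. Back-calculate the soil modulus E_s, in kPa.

S_e = q·B·(1−ν²)/E_s · I_f  ⇒  E_s = q·B·(1−ν²)·I_f / S_e.
E_s = 225 × 2.7 × 0.8631 × 1.18 / 0.013 = 47590 kPa

E_s ≈ 47600 kPa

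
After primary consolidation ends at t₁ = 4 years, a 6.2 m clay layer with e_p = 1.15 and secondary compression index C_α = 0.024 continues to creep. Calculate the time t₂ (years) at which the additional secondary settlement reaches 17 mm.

S_s = C_α·H/(1+e_p)·log₁₀(t₂/t₁) ⇒ log₁₀(t₂/t₁) = S_s·(1+e_p)/(C_α·H).
log₁₀(t₂/t₁) = 0.017 × (1+1.15) / (0.024×6.2) = 0.2456
t₂ = t₁ × 10^0.2456 = 4 × 1.76 = 7.042 years

t₂ ≈ 7.04 years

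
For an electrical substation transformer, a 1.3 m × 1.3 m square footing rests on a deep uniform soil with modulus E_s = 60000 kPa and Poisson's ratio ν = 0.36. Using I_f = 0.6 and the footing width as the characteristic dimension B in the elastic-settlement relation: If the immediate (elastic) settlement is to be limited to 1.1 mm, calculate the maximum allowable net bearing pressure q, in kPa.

q ≈ 97.2 kPa

S_e = q·B·(1−ν²)/E_s · I_f  ⇒  q = S_e·E_s / (B·(1−ν²)·I_f).
q = 0.0011 × 60000 / (1.3 × 0.8704 × 0.6) = 97.21 kPa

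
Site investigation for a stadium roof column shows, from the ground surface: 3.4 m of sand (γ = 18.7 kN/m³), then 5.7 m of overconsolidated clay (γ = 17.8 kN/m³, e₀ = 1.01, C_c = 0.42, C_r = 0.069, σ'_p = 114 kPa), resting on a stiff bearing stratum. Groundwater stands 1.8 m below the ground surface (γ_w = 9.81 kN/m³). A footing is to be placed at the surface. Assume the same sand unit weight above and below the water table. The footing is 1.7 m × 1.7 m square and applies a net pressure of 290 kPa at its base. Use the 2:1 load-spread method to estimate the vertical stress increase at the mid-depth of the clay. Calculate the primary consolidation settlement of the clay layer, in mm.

Mid-depth of clay below the ground surface: z = 3.4 + 5.7/2 = 6.25 m.
Total vertical stress at mid-clay: σ_v = 18.7×3.4 + 17.8×2.85 = 114.31 kPa.
Pore pressure: u = 9.81×(6.25 − 1.8) = 43.655 kPa.
Initial effective stress: σ'_0 = σ_v − u = 114.31 − 43.655 = 70.655 kPa.
Stress increase at mid-clay by the 2:1 spreading method:
Δσ = qBL/((B+z)(L+z)) = 290×1.7×1.7/((1.7+6.25)(1.7+6.25)) = 13.261 kPa
Final effective stress: σ'_f = 70.655 + 13.261 = 83.916 kPa.
σ'_f = 83.916 ≤ σ'_p = 114 kPa, so the clay remains overconsolidated and only the recompression index applies:
S_c = C_r·H/(1+e₀)·log₁₀(σ'_f/σ'_0) = 0.069×5.7/2.01×log₁₀(83.916/70.655)
    = 0.19567 × 0.074702 = 0.01462 m

S_c ≈ 14.6 mm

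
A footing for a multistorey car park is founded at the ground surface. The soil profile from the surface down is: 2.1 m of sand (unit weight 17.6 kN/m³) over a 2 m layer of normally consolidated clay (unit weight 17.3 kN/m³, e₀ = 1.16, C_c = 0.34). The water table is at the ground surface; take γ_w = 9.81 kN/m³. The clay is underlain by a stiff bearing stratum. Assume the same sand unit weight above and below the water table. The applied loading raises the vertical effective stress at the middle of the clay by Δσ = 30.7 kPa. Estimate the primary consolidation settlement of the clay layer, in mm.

S_c ≈ 113 mm

Mid-depth of clay below the ground surface: z = 2.1 + 2/2 = 3.1 m.
Total vertical stress at mid-clay: σ_v = 17.6×2.1 + 17.3×1 = 54.26 kPa.
Pore pressure: u = 9.81×(3.1 − 0) = 30.411 kPa.
Initial effective stress: σ'_0 = σ_v − u = 54.26 − 30.411 = 23.849 kPa.
Final effective stress: σ'_f = σ'_0 + Δσ = 23.849 + 30.7 = 54.549 kPa.
Normally consolidated clay, so the full stress increment lies on the virgin compression line:
S_c = C_c·H/(1+e₀)·log₁₀(σ'_f/σ'_0) = 0.34×2/(1+1.16)×log₁₀(54.549/23.849)
    = 0.31481 × 0.35932 = 0.1131 m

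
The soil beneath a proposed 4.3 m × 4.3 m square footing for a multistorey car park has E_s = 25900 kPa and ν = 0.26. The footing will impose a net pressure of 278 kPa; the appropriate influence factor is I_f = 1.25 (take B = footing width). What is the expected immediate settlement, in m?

S_e ≈ 0.0538 m

Immediate (elastic) settlement: S_e = q·B·(1−ν²)/E_s · I_f.
S_e = 278 × 4.3 × (1 − 0.26²) / 25900 × 1.25
    = 278 × 4.3 × 0.9324 / 25900 × 1.25
    = 0.05379 m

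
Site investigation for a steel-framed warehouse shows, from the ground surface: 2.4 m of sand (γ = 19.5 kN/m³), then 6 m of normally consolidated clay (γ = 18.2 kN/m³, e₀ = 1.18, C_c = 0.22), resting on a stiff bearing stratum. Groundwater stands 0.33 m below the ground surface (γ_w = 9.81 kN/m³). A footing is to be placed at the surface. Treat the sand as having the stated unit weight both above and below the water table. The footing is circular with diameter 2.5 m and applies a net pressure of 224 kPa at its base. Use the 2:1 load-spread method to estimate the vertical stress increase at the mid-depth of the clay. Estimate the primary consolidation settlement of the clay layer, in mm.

S_c ≈ 94.8 mm

Mid-depth of clay below the ground surface: z = 2.4 + 6/2 = 5.4 m.
Total vertical stress at mid-clay: σ_v = 19.5×2.4 + 18.2×3 = 101.4 kPa.
Pore pressure: u = 9.81×(5.4 − 0.33) = 49.737 kPa.
Initial effective stress: σ'_0 = σ_v − u = 101.4 − 49.737 = 51.663 kPa.
Stress increase at mid-clay by the 2:1 spreading method:
Δσ ≈ qD²/(D+z)² = 224×2.5²/(2.5+5.4)² = 22.432 kPa
Final effective stress: σ'_f = σ'_0 + Δσ = 51.663 + 22.432 = 74.095 kPa.
Normally consolidated clay, so the full stress increment lies on the virgin compression line:
S_c = C_c·H/(1+e₀)·log₁₀(σ'_f/σ'_0) = 0.22×6/(1+1.18)×log₁₀(74.095/51.663)
    = 0.6055 × 0.15661 = 0.09483 m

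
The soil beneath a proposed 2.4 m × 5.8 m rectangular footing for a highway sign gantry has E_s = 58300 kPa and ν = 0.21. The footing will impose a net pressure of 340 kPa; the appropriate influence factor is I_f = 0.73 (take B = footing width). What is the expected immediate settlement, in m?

Immediate (elastic) settlement: S_e = q·B·(1−ν²)/E_s · I_f.
S_e = 340 × 2.4 × (1 − 0.21²) / 58300 × 0.73
    = 340 × 2.4 × 0.9559 / 58300 × 0.73
    = 0.009767 m

S_e ≈ 0.00977 m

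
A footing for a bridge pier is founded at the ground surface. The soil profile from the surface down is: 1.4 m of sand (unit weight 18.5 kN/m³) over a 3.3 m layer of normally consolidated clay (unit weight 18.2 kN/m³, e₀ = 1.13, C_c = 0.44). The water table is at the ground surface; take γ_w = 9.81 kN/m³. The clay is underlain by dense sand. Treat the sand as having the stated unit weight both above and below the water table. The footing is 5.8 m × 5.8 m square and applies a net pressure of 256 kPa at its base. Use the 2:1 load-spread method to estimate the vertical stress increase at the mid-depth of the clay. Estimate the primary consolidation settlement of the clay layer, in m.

Mid-depth of clay below the ground surface: z = 1.4 + 3.3/2 = 3.05 m.
Total vertical stress at mid-clay: σ_v = 18.5×1.4 + 18.2×1.65 = 55.93 kPa.
Pore pressure: u = 9.81×(3.05 − 0) = 29.921 kPa.
Initial effective stress: σ'_0 = σ_v − u = 55.93 − 29.921 = 26.009 kPa.
Stress increase at mid-clay by the 2:1 spreading method:
Δσ = qBL/((B+z)(L+z)) = 256×5.8×5.8/((5.8+3.05)(5.8+3.05)) = 109.95 kPa
Final effective stress: σ'_f = σ'_0 + Δσ = 26.009 + 109.95 = 135.96 kPa.
Normally consolidated clay, so the full stress increment lies on the virgin compression line:
S_c = C_c·H/(1+e₀)·log₁₀(σ'_f/σ'_0) = 0.44×3.3/(1+1.13)×log₁₀(135.96/26.009)
    = 0.68169 × 0.71829 = 0.4897 m

S_c ≈ 0.49 m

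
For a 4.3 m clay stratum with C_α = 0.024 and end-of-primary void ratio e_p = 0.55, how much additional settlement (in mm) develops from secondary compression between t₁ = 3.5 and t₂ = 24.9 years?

S_s ≈ 56.7 mm

Secondary compression: S_s = C_α·H/(1+e_p)·log₁₀(t₂/t₁)
S_s = 0.024×4.3/(1+0.55)×log₁₀(24.9/3.5)
    = 0.06658 × 0.8521 = 0.05674 m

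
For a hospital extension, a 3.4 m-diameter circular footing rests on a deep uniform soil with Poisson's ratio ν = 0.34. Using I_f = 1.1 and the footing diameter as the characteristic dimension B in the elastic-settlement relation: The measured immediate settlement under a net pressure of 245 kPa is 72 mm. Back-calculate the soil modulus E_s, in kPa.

S_e = q·B·(1−ν²)/E_s · I_f  ⇒  E_s = q·B·(1−ν²)·I_f / S_e.
E_s = 245 × 3.4 × 0.8844 × 1.1 / 0.072 = 11260 kPa

E_s ≈ 11300 kPa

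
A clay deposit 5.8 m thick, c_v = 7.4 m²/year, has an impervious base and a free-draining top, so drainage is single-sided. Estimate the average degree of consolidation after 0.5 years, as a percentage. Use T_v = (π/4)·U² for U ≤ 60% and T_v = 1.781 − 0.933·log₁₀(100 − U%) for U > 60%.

U ≈ 37.4 %

Drainage path length: H_d = H = 5.8 m (single drainage).
T_v = c_v·t/H_d² = 7.4×0.5/5.8² = 0.10999.
T_v = 0.10999 corresponds to the U ≤ 60% branch:
U = √(4T_v/π) = 0.3742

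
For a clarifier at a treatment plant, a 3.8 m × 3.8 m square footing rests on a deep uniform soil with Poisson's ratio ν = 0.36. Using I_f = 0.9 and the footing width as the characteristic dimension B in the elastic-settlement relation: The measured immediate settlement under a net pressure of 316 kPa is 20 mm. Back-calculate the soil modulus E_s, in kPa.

E_s ≈ 47000 kPa

S_e = q·B·(1−ν²)/E_s · I_f  ⇒  E_s = q·B·(1−ν²)·I_f / S_e.
E_s = 316 × 3.8 × 0.8704 × 0.9 / 0.02 = 47030 kPa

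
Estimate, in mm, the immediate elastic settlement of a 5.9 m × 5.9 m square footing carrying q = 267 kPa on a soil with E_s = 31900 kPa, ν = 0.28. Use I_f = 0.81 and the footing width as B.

S_e ≈ 36.9 mm

Immediate (elastic) settlement: S_e = q·B·(1−ν²)/E_s · I_f.
S_e = 267 × 5.9 × (1 − 0.28²) / 31900 × 0.81
    = 267 × 5.9 × 0.9216 / 31900 × 0.81
    = 0.03686 m = 36.86 mm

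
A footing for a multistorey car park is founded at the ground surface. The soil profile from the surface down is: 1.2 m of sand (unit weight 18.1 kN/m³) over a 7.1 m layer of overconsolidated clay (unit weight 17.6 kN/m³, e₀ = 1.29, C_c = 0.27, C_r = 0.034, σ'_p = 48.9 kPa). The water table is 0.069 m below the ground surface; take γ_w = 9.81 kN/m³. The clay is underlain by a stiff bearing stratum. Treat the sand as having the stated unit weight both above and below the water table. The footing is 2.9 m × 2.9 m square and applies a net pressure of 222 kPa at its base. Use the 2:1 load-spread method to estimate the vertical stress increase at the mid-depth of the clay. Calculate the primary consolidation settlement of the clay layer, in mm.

S_c ≈ 143 mm

Mid-depth of clay below the ground surface: z = 1.2 + 7.1/2 = 4.75 m.
Total vertical stress at mid-clay: σ_v = 18.1×1.2 + 17.6×3.55 = 84.2 kPa.
Pore pressure: u = 9.81×(4.75 − 0.069) = 45.921 kPa.
Initial effective stress: σ'_0 = σ_v − u = 84.2 − 45.921 = 38.279 kPa.
Stress increase at mid-clay by the 2:1 spreading method:
Δσ = qBL/((B+z)(L+z)) = 222×2.9×2.9/((2.9+4.75)(2.9+4.75)) = 31.903 kPa
Final effective stress: σ'_f = 38.279 + 31.903 = 70.182 kPa.
σ'_f = 70.182 > σ'_p = 48.9 kPa, so the stress path crosses the preconsolidation pressure — recompression up to σ'_p, then virgin compression beyond:
S_c = H/(1+e₀)·[C_r·log₁₀(σ'_p/σ'_0) + C_c·log₁₀(σ'_f/σ'_p)]
    = 7.1/2.29 × [0.034×log₁₀(48.9/38.279) + 0.27×log₁₀(70.182/48.9)]
    = 3.1004 × [0.0036158 + 0.042368] = 0.1426 m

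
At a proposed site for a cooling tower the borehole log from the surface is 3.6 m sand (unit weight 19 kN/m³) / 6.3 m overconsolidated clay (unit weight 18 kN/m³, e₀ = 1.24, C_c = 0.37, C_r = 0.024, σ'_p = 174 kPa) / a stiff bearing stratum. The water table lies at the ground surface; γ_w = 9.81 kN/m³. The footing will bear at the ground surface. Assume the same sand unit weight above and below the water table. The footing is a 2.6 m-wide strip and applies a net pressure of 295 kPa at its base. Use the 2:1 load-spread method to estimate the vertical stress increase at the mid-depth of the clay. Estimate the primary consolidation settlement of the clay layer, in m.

Mid-depth of clay below the ground surface: z = 3.6 + 6.3/2 = 6.75 m.
Total vertical stress at mid-clay: σ_v = 19×3.6 + 18×3.15 = 125.1 kPa.
Pore pressure: u = 9.81×(6.75 − 0) = 66.218 kPa.
Initial effective stress: σ'_0 = σ_v − u = 125.1 − 66.218 = 58.882 kPa.
Stress increase at mid-clay by the 2:1 spreading method:
Δσ = qB/(B+z) = 295×2.6/(2.6+6.75) = 82.032 kPa
Final effective stress: σ'_f = 58.882 + 82.032 = 140.91 kPa.
σ'_f = 140.91 ≤ σ'_p = 174 kPa, so the clay remains overconsolidated and only the recompression index applies:
S_c = C_r·H/(1+e₀)·log₁₀(σ'_f/σ'_0) = 0.024×6.3/2.24×log₁₀(140.91/58.882)
    = 0.0675 × 0.37896 = 0.02558 m

S_c ≈ 0.0256 m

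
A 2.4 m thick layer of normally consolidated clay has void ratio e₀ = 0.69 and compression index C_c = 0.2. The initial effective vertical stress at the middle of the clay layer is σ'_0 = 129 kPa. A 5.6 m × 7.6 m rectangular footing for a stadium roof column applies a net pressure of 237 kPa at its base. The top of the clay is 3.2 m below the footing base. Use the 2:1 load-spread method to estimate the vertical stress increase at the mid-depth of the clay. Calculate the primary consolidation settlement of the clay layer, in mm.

Mid-depth of clay below the footing base: z = 3.2 + 2.4/2 = 4.4 m.
Stress increase at mid-clay by the 2:1 spreading method:
Δσ = qBL/((B+z)(L+z)) = 237×5.6×7.6/((5.6+4.4)(7.6+4.4)) = 84.056 kPa
Final effective stress: σ'_f = σ'_0 + Δσ = 129 + 84.056 = 213.06 kPa.
Normally consolidated clay, so the full stress increment lies on the virgin compression line:
S_c = C_c·H/(1+e₀)·log₁₀(σ'_f/σ'_0) = 0.2×2.4/(1+0.69)×log₁₀(213.06/129)
    = 0.28402 × 0.21791 = 0.06189 m

S_c ≈ 61.9 mm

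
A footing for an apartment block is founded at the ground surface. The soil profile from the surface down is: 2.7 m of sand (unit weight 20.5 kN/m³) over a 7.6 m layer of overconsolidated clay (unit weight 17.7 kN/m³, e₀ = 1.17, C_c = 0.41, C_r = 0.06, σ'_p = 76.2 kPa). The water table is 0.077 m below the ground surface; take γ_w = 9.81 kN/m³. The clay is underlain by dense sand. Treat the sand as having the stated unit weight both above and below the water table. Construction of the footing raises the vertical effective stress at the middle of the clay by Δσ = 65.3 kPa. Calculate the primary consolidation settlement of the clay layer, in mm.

S_c ≈ 331 mm

Mid-depth of clay below the ground surface: z = 2.7 + 7.6/2 = 6.5 m.
Total vertical stress at mid-clay: σ_v = 20.5×2.7 + 17.7×3.8 = 122.61 kPa.
Pore pressure: u = 9.81×(6.5 − 0.077) = 63.01 kPa.
Initial effective stress: σ'_0 = σ_v − u = 122.61 − 63.01 = 59.6 kPa.
Final effective stress: σ'_f = 59.6 + 65.3 = 124.9 kPa.
σ'_f = 124.9 > σ'_p = 76.2 kPa, so the stress path crosses the preconsolidation pressure — recompression up to σ'_p, then virgin compression beyond:
S_c = H/(1+e₀)·[C_r·log₁₀(σ'_p/σ'_0) + C_c·log₁₀(σ'_f/σ'_p)]
    = 7.6/2.17 × [0.06×log₁₀(76.2/59.6) + 0.41×log₁₀(124.9/76.2)]
    = 3.5023 × [0.0064025 + 0.087989] = 0.3306 m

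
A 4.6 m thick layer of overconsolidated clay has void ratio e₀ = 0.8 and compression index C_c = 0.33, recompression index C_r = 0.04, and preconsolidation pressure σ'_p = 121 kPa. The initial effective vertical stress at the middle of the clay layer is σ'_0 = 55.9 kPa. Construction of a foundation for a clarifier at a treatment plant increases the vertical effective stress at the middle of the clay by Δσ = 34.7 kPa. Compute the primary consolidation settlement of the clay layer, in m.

S_c ≈ 0.0214 m

Final effective stress: σ'_f = 55.9 + 34.7 = 90.6 kPa.
σ'_f = 90.6 ≤ σ'_p = 121 kPa, so the clay remains overconsolidated and only the recompression index applies:
S_c = C_r·H/(1+e₀)·log₁₀(σ'_f/σ'_0) = 0.04×4.6/1.8×log₁₀(90.6/55.9)
    = 0.10222 × 0.20972 = 0.02144 m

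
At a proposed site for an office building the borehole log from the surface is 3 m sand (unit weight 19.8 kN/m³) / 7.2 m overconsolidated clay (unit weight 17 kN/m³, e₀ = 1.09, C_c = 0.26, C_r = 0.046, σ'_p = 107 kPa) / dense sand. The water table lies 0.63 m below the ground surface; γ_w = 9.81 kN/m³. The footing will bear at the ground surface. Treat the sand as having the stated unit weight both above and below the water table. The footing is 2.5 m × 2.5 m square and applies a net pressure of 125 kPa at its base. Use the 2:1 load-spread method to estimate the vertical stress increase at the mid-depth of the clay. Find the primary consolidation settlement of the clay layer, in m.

S_c ≈ 0.00974 m

Mid-depth of clay below the ground surface: z = 3 + 7.2/2 = 6.6 m.
Total vertical stress at mid-clay: σ_v = 19.8×3 + 17×3.6 = 120.6 kPa.
Pore pressure: u = 9.81×(6.6 − 0.63) = 58.566 kPa.
Initial effective stress: σ'_0 = σ_v − u = 120.6 − 58.566 = 62.034 kPa.
Stress increase at mid-clay by the 2:1 spreading method:
Δσ = qBL/((B+z)(L+z)) = 125×2.5×2.5/((2.5+6.6)(2.5+6.6)) = 9.4342 kPa
Final effective stress: σ'_f = 62.034 + 9.4342 = 71.468 kPa.
σ'_f = 71.468 ≤ σ'_p = 107 kPa, so the clay remains overconsolidated and only the recompression index applies:
S_c = C_r·H/(1+e₀)·log₁₀(σ'_f/σ'_0) = 0.046×7.2/2.09×log₁₀(71.468/62.034)
    = 0.15847 × 0.061482 = 0.009743 m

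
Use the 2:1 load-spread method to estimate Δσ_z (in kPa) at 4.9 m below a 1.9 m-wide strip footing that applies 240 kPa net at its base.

By the 2:1 method the load spreads at 1 horizontal : 2 vertical, so at depth z the loaded area has grown by z in each plan dimension:
Δσ = qB/(B+z) = 240×1.9/(1.9+4.9) = 67.059 kPa

Δσ_z ≈ 67.1 kPa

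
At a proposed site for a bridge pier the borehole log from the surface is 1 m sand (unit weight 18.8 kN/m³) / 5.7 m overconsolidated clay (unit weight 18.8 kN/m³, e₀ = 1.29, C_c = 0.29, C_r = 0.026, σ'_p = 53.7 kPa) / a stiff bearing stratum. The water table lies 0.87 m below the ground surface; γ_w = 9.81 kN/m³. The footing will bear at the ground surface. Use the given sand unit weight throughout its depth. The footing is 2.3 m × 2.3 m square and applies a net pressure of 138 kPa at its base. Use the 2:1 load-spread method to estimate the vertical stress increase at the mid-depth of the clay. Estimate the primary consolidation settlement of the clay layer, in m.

S_c ≈ 0.0535 m

Mid-depth of clay below the ground surface: z = 1 + 5.7/2 = 3.85 m.
Total vertical stress at mid-clay: σ_v = 18.8×1 + 18.8×2.85 = 72.38 kPa.
Pore pressure: u = 9.81×(3.85 − 0.87) = 29.234 kPa.
Initial effective stress: σ'_0 = σ_v − u = 72.38 − 29.234 = 43.146 kPa.
Stress increase at mid-clay by the 2:1 spreading method:
Δσ = qBL/((B+z)(L+z)) = 138×2.3×2.3/((2.3+3.85)(2.3+3.85)) = 19.301 kPa
Final effective stress: σ'_f = 43.146 + 19.301 = 62.447 kPa.
σ'_f = 62.447 > σ'_p = 53.7 kPa, so the stress path crosses the preconsolidation pressure — recompression up to σ'_p, then virgin compression beyond:
S_c = H/(1+e₀)·[C_r·log₁₀(σ'_p/σ'_0) + C_c·log₁₀(σ'_f/σ'_p)]
    = 5.7/2.29 × [0.026×log₁₀(53.7/43.146) + 0.29×log₁₀(62.447/53.7)]
    = 2.4891 × [0.0024709 + 0.019006] = 0.05346 m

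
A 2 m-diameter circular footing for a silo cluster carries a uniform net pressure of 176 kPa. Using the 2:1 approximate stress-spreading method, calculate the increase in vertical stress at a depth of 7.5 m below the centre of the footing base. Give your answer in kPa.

By the 2:1 method the load spreads at 1 horizontal : 2 vertical, so at depth z the loaded area has grown by z in each plan dimension:
Δσ ≈ qD²/(D+z)² = 176×2²/(2+7.5)² = 7.8006 kPa

Δσ_z ≈ 7.8 kPa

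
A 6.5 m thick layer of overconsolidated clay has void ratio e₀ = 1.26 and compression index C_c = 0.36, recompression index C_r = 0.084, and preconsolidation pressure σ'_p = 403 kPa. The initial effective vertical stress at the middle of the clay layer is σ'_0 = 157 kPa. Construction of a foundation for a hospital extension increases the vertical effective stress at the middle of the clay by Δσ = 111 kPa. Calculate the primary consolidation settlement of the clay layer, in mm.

Final effective stress: σ'_f = 157 + 111 = 268 kPa.
σ'_f = 268 ≤ σ'_p = 403 kPa, so the clay remains overconsolidated and only the recompression index applies:
S_c = C_r·H/(1+e₀)·log₁₀(σ'_f/σ'_0) = 0.084×6.5/2.26×log₁₀(268/157)
    = 0.24159 × 0.23224 = 0.05611 m

S_c ≈ 56.1 mm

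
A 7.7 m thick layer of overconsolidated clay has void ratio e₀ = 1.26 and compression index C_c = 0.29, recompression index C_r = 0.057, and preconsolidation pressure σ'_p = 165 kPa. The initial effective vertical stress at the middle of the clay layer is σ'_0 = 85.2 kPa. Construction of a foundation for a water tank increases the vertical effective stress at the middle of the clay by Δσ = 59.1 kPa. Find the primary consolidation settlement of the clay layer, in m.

Final effective stress: σ'_f = 85.2 + 59.1 = 144.3 kPa.
σ'_f = 144.3 ≤ σ'_p = 165 kPa, so the clay remains overconsolidated and only the recompression index applies:
S_c = C_r·H/(1+e₀)·log₁₀(σ'_f/σ'_0) = 0.057×7.7/2.26×log₁₀(144.3/85.2)
    = 0.1942 × 0.22883 = 0.04444 m

S_c ≈ 0.0444 m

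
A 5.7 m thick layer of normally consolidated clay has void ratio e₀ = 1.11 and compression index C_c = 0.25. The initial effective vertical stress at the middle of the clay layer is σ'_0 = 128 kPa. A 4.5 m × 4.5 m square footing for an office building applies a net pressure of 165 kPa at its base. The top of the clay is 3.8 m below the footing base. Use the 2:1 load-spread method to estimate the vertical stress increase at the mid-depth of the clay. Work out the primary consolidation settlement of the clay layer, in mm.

Mid-depth of clay below the footing base: z = 3.8 + 5.7/2 = 6.65 m.
Stress increase at mid-clay by the 2:1 spreading method:
Δσ = qBL/((B+z)(L+z)) = 165×4.5×4.5/((4.5+6.65)(4.5+6.65)) = 26.876 kPa
Final effective stress: σ'_f = σ'_0 + Δσ = 128 + 26.876 = 154.88 kPa.
Normally consolidated clay, so the full stress increment lies on the virgin compression line:
S_c = C_c·H/(1+e₀)·log₁₀(σ'_f/σ'_0) = 0.25×5.7/(1+1.11)×log₁₀(154.88/128)
    = 0.67536 × 0.082785 = 0.05591 m

S_c ≈ 55.9 mm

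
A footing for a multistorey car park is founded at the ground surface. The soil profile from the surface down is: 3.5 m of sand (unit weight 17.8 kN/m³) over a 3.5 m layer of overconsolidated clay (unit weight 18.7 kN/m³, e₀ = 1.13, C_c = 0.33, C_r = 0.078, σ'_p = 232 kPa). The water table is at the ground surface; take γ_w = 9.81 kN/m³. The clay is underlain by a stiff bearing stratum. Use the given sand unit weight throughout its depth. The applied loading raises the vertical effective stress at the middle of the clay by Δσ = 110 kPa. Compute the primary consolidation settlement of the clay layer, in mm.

S_c ≈ 70.2 mm

Mid-depth of clay below the ground surface: z = 3.5 + 3.5/2 = 5.25 m.
Total vertical stress at mid-clay: σ_v = 17.8×3.5 + 18.7×1.75 = 95.025 kPa.
Pore pressure: u = 9.81×(5.25 − 0) = 51.503 kPa.
Initial effective stress: σ'_0 = σ_v − u = 95.025 − 51.503 = 43.522 kPa.
Final effective stress: σ'_f = 43.522 + 110 = 153.52 kPa.
σ'_f = 153.52 ≤ σ'_p = 232 kPa, so the clay remains overconsolidated and only the recompression index applies:
S_c = C_r·H/(1+e₀)·log₁₀(σ'_f/σ'_0) = 0.078×3.5/2.13×log₁₀(153.52/43.522)
    = 0.12817 × 0.54746 = 0.07017 m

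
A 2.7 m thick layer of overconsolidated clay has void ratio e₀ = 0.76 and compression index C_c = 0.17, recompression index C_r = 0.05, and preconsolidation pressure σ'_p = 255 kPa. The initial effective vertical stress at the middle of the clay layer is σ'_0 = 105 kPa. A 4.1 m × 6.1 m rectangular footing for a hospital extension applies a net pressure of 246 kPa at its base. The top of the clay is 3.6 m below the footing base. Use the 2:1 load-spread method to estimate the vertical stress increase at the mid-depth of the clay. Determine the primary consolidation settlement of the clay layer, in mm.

S_c ≈ 15.4 mm

Mid-depth of clay below the footing base: z = 3.6 + 2.7/2 = 4.95 m.
Stress increase at mid-clay by the 2:1 spreading method:
Δσ = qBL/((B+z)(L+z)) = 246×4.1×6.1/((4.1+4.95)(6.1+4.95)) = 61.523 kPa
Final effective stress: σ'_f = 105 + 61.523 = 166.52 kPa.
σ'_f = 166.52 ≤ σ'_p = 255 kPa, so the clay remains overconsolidated and only the recompression index applies:
S_c = C_r·H/(1+e₀)·log₁₀(σ'_f/σ'_0) = 0.05×2.7/1.76×log₁₀(166.52/105)
    = 0.076705 × 0.20028 = 0.01536 m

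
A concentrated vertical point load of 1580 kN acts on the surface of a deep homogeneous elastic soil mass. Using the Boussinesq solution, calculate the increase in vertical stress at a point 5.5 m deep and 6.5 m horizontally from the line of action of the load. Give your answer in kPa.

Boussinesq vertical stress below a point load on an elastic half-space:
Δσ_z = 3P/(2πz²) · [1 + (r/z)²]^(−5/2)
r/z = 6.5/5.5 = 1.1818; [1+(r/z)²]^(−5/2) = 0.11245.
Δσ_z = 3×1580/(2π×5.5²) × 0.11245 = 24.939 × 0.11245 = 2.804 kPa

Δσ_z ≈ 2.8 kPa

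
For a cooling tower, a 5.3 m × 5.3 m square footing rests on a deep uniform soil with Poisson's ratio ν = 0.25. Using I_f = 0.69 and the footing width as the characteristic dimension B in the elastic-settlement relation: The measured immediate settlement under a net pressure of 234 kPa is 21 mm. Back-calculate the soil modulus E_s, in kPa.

E_s ≈ 38200 kPa

S_e = q·B·(1−ν²)/E_s · I_f  ⇒  E_s = q·B·(1−ν²)·I_f / S_e.
E_s = 234 × 5.3 × 0.9375 × 0.69 / 0.021 = 38200 kPa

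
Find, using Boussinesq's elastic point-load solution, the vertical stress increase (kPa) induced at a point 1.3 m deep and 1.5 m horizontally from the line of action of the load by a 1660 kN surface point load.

Boussinesq vertical stress below a point load on an elastic half-space:
Δσ_z = 3P/(2πz²) · [1 + (r/z)²]^(−5/2)
r/z = 1.5/1.3 = 1.1538; [1+(r/z)²]^(−5/2) = 0.1205.
Δσ_z = 3×1660/(2π×1.3²) × 0.1205 = 468.99 × 0.1205 = 56.51 kPa

Δσ_z ≈ 56.5 kPa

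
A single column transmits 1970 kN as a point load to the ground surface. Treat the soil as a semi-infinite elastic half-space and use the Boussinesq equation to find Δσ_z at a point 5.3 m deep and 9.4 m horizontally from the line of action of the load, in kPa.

Boussinesq vertical stress below a point load on an elastic half-space:
Δσ_z = 3P/(2πz²) · [1 + (r/z)²]^(−5/2)
r/z = 9.4/5.3 = 1.7736; [1+(r/z)²]^(−5/2) = 0.028578.
Δσ_z = 3×1970/(2π×5.3²) × 0.028578 = 33.485 × 0.028578 = 0.9569 kPa

Δσ_z ≈ 0.957 kPa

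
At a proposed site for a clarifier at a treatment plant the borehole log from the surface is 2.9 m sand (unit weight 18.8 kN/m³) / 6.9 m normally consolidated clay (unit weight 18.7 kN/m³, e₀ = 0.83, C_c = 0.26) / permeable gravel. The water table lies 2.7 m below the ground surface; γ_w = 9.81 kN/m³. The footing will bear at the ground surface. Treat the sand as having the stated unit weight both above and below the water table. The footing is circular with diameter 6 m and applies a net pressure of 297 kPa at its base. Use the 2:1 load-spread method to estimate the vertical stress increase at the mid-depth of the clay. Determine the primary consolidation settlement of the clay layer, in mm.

Mid-depth of clay below the ground surface: z = 2.9 + 6.9/2 = 6.35 m.
Total vertical stress at mid-clay: σ_v = 18.8×2.9 + 18.7×3.45 = 119.03 kPa.
Pore pressure: u = 9.81×(6.35 − 2.7) = 35.806 kPa.
Initial effective stress: σ'_0 = σ_v − u = 119.03 − 35.806 = 83.224 kPa.
Stress increase at mid-clay by the 2:1 spreading method:
Δσ ≈ qD²/(D+z)² = 297×6²/(6+6.35)² = 70.101 kPa
Final effective stress: σ'_f = σ'_0 + Δσ = 83.224 + 70.101 = 153.32 kPa.
Normally consolidated clay, so the full stress increment lies on the virgin compression line:
S_c = C_c·H/(1+e₀)·log₁₀(σ'_f/σ'_0) = 0.26×6.9/(1+0.83)×log₁₀(153.32/83.224)
    = 0.98033 × 0.26535 = 0.2601 m

S_c ≈ 260 mm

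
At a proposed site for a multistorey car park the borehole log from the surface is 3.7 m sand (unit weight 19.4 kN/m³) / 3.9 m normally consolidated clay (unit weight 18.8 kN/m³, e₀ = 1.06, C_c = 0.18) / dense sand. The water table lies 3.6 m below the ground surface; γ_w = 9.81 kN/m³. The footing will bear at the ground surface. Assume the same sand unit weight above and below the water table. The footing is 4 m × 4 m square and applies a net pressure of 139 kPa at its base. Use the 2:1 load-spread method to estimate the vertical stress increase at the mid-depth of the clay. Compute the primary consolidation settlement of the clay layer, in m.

Mid-depth of clay below the ground surface: z = 3.7 + 3.9/2 = 5.65 m.
Total vertical stress at mid-clay: σ_v = 19.4×3.7 + 18.8×1.95 = 108.44 kPa.
Pore pressure: u = 9.81×(5.65 − 3.6) = 20.11 kPa.
Initial effective stress: σ'_0 = σ_v − u = 108.44 − 20.11 = 88.33 kPa.
Stress increase at mid-clay by the 2:1 spreading method:
Δσ = qBL/((B+z)(L+z)) = 139×4×4/((4+5.65)(4+5.65)) = 23.883 kPa
Final effective stress: σ'_f = σ'_0 + Δσ = 88.33 + 23.883 = 112.21 kPa.
Normally consolidated clay, so the full stress increment lies on the virgin compression line:
S_c = C_c·H/(1+e₀)·log₁₀(σ'_f/σ'_0) = 0.18×3.9/(1+1.06)×log₁₀(112.21/88.33)
    = 0.34078 × 0.10392 = 0.03541 m

S_c ≈ 0.0354 m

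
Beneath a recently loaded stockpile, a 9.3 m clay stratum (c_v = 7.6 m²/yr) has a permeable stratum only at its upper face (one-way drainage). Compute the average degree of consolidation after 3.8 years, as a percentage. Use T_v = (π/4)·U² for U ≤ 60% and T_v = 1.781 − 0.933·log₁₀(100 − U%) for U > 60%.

Drainage path length: H_d = H = 9.3 m (single drainage).
T_v = c_v·t/H_d² = 7.6×3.8/9.3² = 0.33391.
T_v = 0.33391 corresponds to the U > 60% branch:
U = 1 − 10^((1.781 − T_v)/0.933)/100 = 0.6444

U ≈ 64.4 %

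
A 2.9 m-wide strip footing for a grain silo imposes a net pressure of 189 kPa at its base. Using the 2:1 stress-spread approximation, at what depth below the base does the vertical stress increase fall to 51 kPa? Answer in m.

2:1 spreading — at depth z the loaded area has grown by z in each plan dimension:
qB/(B+z) = Δσ_z ⇒ z = qB/Δσ_z − B = 189×2.9/51 − 2.9 = 7.847 m

z ≈ 7.85 m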